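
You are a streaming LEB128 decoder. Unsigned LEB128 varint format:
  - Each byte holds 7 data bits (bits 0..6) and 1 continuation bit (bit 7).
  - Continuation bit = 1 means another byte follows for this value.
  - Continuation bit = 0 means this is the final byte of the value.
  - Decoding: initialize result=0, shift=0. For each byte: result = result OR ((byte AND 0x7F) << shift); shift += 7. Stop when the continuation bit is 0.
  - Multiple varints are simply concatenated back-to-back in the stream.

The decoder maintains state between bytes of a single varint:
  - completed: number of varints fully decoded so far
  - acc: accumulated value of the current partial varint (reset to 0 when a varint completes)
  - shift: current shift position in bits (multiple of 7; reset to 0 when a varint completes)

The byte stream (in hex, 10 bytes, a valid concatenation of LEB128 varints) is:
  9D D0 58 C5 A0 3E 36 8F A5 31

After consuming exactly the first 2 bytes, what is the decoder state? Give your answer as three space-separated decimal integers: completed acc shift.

Answer: 0 10269 14

Derivation:
byte[0]=0x9D cont=1 payload=0x1D: acc |= 29<<0 -> completed=0 acc=29 shift=7
byte[1]=0xD0 cont=1 payload=0x50: acc |= 80<<7 -> completed=0 acc=10269 shift=14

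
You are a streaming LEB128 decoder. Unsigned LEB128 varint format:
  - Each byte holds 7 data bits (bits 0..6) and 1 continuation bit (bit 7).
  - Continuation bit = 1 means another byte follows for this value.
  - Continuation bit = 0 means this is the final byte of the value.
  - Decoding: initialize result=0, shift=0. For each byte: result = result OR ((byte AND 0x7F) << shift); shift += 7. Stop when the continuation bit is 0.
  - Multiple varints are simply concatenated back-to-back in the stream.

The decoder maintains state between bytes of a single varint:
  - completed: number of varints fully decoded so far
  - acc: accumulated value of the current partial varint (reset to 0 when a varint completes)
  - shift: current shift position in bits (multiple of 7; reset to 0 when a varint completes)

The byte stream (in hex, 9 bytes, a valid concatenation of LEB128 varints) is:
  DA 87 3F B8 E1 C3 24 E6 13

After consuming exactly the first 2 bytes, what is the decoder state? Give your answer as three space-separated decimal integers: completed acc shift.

Answer: 0 986 14

Derivation:
byte[0]=0xDA cont=1 payload=0x5A: acc |= 90<<0 -> completed=0 acc=90 shift=7
byte[1]=0x87 cont=1 payload=0x07: acc |= 7<<7 -> completed=0 acc=986 shift=14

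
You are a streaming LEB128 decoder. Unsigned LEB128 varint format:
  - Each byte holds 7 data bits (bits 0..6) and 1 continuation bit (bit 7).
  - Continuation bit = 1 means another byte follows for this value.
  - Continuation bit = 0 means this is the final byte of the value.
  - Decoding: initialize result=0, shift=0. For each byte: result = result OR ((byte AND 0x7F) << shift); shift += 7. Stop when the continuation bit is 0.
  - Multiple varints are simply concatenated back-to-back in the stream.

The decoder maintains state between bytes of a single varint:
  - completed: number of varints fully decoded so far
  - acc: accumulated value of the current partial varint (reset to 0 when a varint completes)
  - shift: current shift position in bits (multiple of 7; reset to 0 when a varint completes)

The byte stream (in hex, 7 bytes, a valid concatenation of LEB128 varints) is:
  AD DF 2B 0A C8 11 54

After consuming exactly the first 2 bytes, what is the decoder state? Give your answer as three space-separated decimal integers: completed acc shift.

byte[0]=0xAD cont=1 payload=0x2D: acc |= 45<<0 -> completed=0 acc=45 shift=7
byte[1]=0xDF cont=1 payload=0x5F: acc |= 95<<7 -> completed=0 acc=12205 shift=14

Answer: 0 12205 14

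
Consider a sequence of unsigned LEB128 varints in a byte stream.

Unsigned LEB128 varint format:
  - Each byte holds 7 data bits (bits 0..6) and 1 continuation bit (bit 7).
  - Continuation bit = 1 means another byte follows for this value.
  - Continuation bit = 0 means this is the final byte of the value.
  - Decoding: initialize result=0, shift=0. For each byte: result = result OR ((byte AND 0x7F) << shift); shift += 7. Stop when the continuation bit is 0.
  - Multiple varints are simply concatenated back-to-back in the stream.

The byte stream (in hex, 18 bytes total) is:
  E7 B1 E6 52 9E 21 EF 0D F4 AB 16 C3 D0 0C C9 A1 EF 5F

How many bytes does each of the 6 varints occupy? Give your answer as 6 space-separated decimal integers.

  byte[0]=0xE7 cont=1 payload=0x67=103: acc |= 103<<0 -> acc=103 shift=7
  byte[1]=0xB1 cont=1 payload=0x31=49: acc |= 49<<7 -> acc=6375 shift=14
  byte[2]=0xE6 cont=1 payload=0x66=102: acc |= 102<<14 -> acc=1677543 shift=21
  byte[3]=0x52 cont=0 payload=0x52=82: acc |= 82<<21 -> acc=173644007 shift=28 [end]
Varint 1: bytes[0:4] = E7 B1 E6 52 -> value 173644007 (4 byte(s))
  byte[4]=0x9E cont=1 payload=0x1E=30: acc |= 30<<0 -> acc=30 shift=7
  byte[5]=0x21 cont=0 payload=0x21=33: acc |= 33<<7 -> acc=4254 shift=14 [end]
Varint 2: bytes[4:6] = 9E 21 -> value 4254 (2 byte(s))
  byte[6]=0xEF cont=1 payload=0x6F=111: acc |= 111<<0 -> acc=111 shift=7
  byte[7]=0x0D cont=0 payload=0x0D=13: acc |= 13<<7 -> acc=1775 shift=14 [end]
Varint 3: bytes[6:8] = EF 0D -> value 1775 (2 byte(s))
  byte[8]=0xF4 cont=1 payload=0x74=116: acc |= 116<<0 -> acc=116 shift=7
  byte[9]=0xAB cont=1 payload=0x2B=43: acc |= 43<<7 -> acc=5620 shift=14
  byte[10]=0x16 cont=0 payload=0x16=22: acc |= 22<<14 -> acc=366068 shift=21 [end]
Varint 4: bytes[8:11] = F4 AB 16 -> value 366068 (3 byte(s))
  byte[11]=0xC3 cont=1 payload=0x43=67: acc |= 67<<0 -> acc=67 shift=7
  byte[12]=0xD0 cont=1 payload=0x50=80: acc |= 80<<7 -> acc=10307 shift=14
  byte[13]=0x0C cont=0 payload=0x0C=12: acc |= 12<<14 -> acc=206915 shift=21 [end]
Varint 5: bytes[11:14] = C3 D0 0C -> value 206915 (3 byte(s))
  byte[14]=0xC9 cont=1 payload=0x49=73: acc |= 73<<0 -> acc=73 shift=7
  byte[15]=0xA1 cont=1 payload=0x21=33: acc |= 33<<7 -> acc=4297 shift=14
  byte[16]=0xEF cont=1 payload=0x6F=111: acc |= 111<<14 -> acc=1822921 shift=21
  byte[17]=0x5F cont=0 payload=0x5F=95: acc |= 95<<21 -> acc=201052361 shift=28 [end]
Varint 6: bytes[14:18] = C9 A1 EF 5F -> value 201052361 (4 byte(s))

Answer: 4 2 2 3 3 4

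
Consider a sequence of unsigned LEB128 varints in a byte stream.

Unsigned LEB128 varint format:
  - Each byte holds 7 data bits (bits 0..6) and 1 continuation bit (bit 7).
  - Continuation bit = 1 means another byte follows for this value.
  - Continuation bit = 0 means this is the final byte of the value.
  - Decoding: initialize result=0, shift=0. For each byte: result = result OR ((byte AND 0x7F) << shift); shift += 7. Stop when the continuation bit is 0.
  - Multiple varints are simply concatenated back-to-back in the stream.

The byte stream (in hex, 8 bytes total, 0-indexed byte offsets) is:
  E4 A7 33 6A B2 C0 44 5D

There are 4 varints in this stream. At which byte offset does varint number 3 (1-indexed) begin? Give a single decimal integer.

Answer: 4

Derivation:
  byte[0]=0xE4 cont=1 payload=0x64=100: acc |= 100<<0 -> acc=100 shift=7
  byte[1]=0xA7 cont=1 payload=0x27=39: acc |= 39<<7 -> acc=5092 shift=14
  byte[2]=0x33 cont=0 payload=0x33=51: acc |= 51<<14 -> acc=840676 shift=21 [end]
Varint 1: bytes[0:3] = E4 A7 33 -> value 840676 (3 byte(s))
  byte[3]=0x6A cont=0 payload=0x6A=106: acc |= 106<<0 -> acc=106 shift=7 [end]
Varint 2: bytes[3:4] = 6A -> value 106 (1 byte(s))
  byte[4]=0xB2 cont=1 payload=0x32=50: acc |= 50<<0 -> acc=50 shift=7
  byte[5]=0xC0 cont=1 payload=0x40=64: acc |= 64<<7 -> acc=8242 shift=14
  byte[6]=0x44 cont=0 payload=0x44=68: acc |= 68<<14 -> acc=1122354 shift=21 [end]
Varint 3: bytes[4:7] = B2 C0 44 -> value 1122354 (3 byte(s))
  byte[7]=0x5D cont=0 payload=0x5D=93: acc |= 93<<0 -> acc=93 shift=7 [end]
Varint 4: bytes[7:8] = 5D -> value 93 (1 byte(s))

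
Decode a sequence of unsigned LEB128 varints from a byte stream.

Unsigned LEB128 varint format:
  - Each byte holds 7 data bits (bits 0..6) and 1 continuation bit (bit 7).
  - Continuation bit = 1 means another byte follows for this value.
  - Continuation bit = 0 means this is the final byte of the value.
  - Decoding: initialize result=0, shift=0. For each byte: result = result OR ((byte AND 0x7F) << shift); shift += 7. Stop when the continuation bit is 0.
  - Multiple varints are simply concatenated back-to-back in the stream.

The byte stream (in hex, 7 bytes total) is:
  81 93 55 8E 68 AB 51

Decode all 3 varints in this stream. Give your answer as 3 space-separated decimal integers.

Answer: 1395073 13326 10411

Derivation:
  byte[0]=0x81 cont=1 payload=0x01=1: acc |= 1<<0 -> acc=1 shift=7
  byte[1]=0x93 cont=1 payload=0x13=19: acc |= 19<<7 -> acc=2433 shift=14
  byte[2]=0x55 cont=0 payload=0x55=85: acc |= 85<<14 -> acc=1395073 shift=21 [end]
Varint 1: bytes[0:3] = 81 93 55 -> value 1395073 (3 byte(s))
  byte[3]=0x8E cont=1 payload=0x0E=14: acc |= 14<<0 -> acc=14 shift=7
  byte[4]=0x68 cont=0 payload=0x68=104: acc |= 104<<7 -> acc=13326 shift=14 [end]
Varint 2: bytes[3:5] = 8E 68 -> value 13326 (2 byte(s))
  byte[5]=0xAB cont=1 payload=0x2B=43: acc |= 43<<0 -> acc=43 shift=7
  byte[6]=0x51 cont=0 payload=0x51=81: acc |= 81<<7 -> acc=10411 shift=14 [end]
Varint 3: bytes[5:7] = AB 51 -> value 10411 (2 byte(s))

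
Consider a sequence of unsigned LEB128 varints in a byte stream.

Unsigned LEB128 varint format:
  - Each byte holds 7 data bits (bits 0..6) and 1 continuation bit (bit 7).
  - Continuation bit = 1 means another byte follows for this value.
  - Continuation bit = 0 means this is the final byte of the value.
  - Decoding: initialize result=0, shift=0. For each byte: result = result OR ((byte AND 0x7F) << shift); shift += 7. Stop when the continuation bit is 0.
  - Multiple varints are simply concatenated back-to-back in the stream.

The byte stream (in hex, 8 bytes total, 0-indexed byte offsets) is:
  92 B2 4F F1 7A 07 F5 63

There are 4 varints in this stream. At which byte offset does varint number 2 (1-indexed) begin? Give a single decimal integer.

  byte[0]=0x92 cont=1 payload=0x12=18: acc |= 18<<0 -> acc=18 shift=7
  byte[1]=0xB2 cont=1 payload=0x32=50: acc |= 50<<7 -> acc=6418 shift=14
  byte[2]=0x4F cont=0 payload=0x4F=79: acc |= 79<<14 -> acc=1300754 shift=21 [end]
Varint 1: bytes[0:3] = 92 B2 4F -> value 1300754 (3 byte(s))
  byte[3]=0xF1 cont=1 payload=0x71=113: acc |= 113<<0 -> acc=113 shift=7
  byte[4]=0x7A cont=0 payload=0x7A=122: acc |= 122<<7 -> acc=15729 shift=14 [end]
Varint 2: bytes[3:5] = F1 7A -> value 15729 (2 byte(s))
  byte[5]=0x07 cont=0 payload=0x07=7: acc |= 7<<0 -> acc=7 shift=7 [end]
Varint 3: bytes[5:6] = 07 -> value 7 (1 byte(s))
  byte[6]=0xF5 cont=1 payload=0x75=117: acc |= 117<<0 -> acc=117 shift=7
  byte[7]=0x63 cont=0 payload=0x63=99: acc |= 99<<7 -> acc=12789 shift=14 [end]
Varint 4: bytes[6:8] = F5 63 -> value 12789 (2 byte(s))

Answer: 3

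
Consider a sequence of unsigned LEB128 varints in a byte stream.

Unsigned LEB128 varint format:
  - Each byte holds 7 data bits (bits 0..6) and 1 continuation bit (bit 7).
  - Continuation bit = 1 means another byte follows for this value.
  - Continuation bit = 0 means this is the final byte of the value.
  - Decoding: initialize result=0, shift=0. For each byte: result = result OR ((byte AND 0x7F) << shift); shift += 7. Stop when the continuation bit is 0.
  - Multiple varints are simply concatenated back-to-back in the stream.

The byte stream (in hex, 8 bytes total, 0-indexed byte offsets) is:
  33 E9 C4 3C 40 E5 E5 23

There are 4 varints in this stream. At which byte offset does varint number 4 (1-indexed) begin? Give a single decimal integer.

  byte[0]=0x33 cont=0 payload=0x33=51: acc |= 51<<0 -> acc=51 shift=7 [end]
Varint 1: bytes[0:1] = 33 -> value 51 (1 byte(s))
  byte[1]=0xE9 cont=1 payload=0x69=105: acc |= 105<<0 -> acc=105 shift=7
  byte[2]=0xC4 cont=1 payload=0x44=68: acc |= 68<<7 -> acc=8809 shift=14
  byte[3]=0x3C cont=0 payload=0x3C=60: acc |= 60<<14 -> acc=991849 shift=21 [end]
Varint 2: bytes[1:4] = E9 C4 3C -> value 991849 (3 byte(s))
  byte[4]=0x40 cont=0 payload=0x40=64: acc |= 64<<0 -> acc=64 shift=7 [end]
Varint 3: bytes[4:5] = 40 -> value 64 (1 byte(s))
  byte[5]=0xE5 cont=1 payload=0x65=101: acc |= 101<<0 -> acc=101 shift=7
  byte[6]=0xE5 cont=1 payload=0x65=101: acc |= 101<<7 -> acc=13029 shift=14
  byte[7]=0x23 cont=0 payload=0x23=35: acc |= 35<<14 -> acc=586469 shift=21 [end]
Varint 4: bytes[5:8] = E5 E5 23 -> value 586469 (3 byte(s))

Answer: 5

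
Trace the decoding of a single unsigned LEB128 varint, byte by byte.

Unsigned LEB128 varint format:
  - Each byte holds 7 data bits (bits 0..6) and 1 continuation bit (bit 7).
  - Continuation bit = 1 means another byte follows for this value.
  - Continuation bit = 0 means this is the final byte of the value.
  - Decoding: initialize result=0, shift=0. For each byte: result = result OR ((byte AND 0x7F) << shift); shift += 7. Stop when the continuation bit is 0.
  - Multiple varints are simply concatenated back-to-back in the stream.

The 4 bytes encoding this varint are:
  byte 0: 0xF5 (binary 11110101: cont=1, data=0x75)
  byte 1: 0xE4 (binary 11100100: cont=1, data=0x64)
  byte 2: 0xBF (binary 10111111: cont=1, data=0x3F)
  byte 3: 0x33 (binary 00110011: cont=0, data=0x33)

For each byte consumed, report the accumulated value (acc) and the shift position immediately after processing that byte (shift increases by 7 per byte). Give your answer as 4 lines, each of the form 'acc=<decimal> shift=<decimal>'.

byte 0=0xF5: payload=0x75=117, contrib = 117<<0 = 117; acc -> 117, shift -> 7
byte 1=0xE4: payload=0x64=100, contrib = 100<<7 = 12800; acc -> 12917, shift -> 14
byte 2=0xBF: payload=0x3F=63, contrib = 63<<14 = 1032192; acc -> 1045109, shift -> 21
byte 3=0x33: payload=0x33=51, contrib = 51<<21 = 106954752; acc -> 107999861, shift -> 28

Answer: acc=117 shift=7
acc=12917 shift=14
acc=1045109 shift=21
acc=107999861 shift=28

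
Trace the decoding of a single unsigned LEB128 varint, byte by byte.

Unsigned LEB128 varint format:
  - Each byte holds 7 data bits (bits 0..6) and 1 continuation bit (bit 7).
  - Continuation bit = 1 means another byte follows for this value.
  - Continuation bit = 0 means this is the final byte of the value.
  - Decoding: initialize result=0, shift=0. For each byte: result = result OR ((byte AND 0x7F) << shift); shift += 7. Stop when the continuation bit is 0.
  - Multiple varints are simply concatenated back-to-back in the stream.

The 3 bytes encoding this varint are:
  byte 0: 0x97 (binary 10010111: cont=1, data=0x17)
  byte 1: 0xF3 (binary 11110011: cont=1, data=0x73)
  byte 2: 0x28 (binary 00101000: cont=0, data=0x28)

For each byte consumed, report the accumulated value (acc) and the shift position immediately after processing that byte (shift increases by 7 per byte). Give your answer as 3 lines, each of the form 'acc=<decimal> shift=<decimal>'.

Answer: acc=23 shift=7
acc=14743 shift=14
acc=670103 shift=21

Derivation:
byte 0=0x97: payload=0x17=23, contrib = 23<<0 = 23; acc -> 23, shift -> 7
byte 1=0xF3: payload=0x73=115, contrib = 115<<7 = 14720; acc -> 14743, shift -> 14
byte 2=0x28: payload=0x28=40, contrib = 40<<14 = 655360; acc -> 670103, shift -> 21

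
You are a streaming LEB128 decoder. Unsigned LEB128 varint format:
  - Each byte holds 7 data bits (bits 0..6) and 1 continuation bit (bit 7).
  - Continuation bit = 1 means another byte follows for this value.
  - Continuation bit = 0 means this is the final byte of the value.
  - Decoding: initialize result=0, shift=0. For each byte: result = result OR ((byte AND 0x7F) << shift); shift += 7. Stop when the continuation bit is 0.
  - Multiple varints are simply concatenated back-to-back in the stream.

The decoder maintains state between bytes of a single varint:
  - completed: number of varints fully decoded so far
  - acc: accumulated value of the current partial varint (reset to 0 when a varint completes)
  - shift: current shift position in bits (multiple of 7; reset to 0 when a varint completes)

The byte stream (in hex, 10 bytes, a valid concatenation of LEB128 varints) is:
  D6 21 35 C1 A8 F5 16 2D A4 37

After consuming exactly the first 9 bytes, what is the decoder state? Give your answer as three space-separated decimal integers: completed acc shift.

byte[0]=0xD6 cont=1 payload=0x56: acc |= 86<<0 -> completed=0 acc=86 shift=7
byte[1]=0x21 cont=0 payload=0x21: varint #1 complete (value=4310); reset -> completed=1 acc=0 shift=0
byte[2]=0x35 cont=0 payload=0x35: varint #2 complete (value=53); reset -> completed=2 acc=0 shift=0
byte[3]=0xC1 cont=1 payload=0x41: acc |= 65<<0 -> completed=2 acc=65 shift=7
byte[4]=0xA8 cont=1 payload=0x28: acc |= 40<<7 -> completed=2 acc=5185 shift=14
byte[5]=0xF5 cont=1 payload=0x75: acc |= 117<<14 -> completed=2 acc=1922113 shift=21
byte[6]=0x16 cont=0 payload=0x16: varint #3 complete (value=48059457); reset -> completed=3 acc=0 shift=0
byte[7]=0x2D cont=0 payload=0x2D: varint #4 complete (value=45); reset -> completed=4 acc=0 shift=0
byte[8]=0xA4 cont=1 payload=0x24: acc |= 36<<0 -> completed=4 acc=36 shift=7

Answer: 4 36 7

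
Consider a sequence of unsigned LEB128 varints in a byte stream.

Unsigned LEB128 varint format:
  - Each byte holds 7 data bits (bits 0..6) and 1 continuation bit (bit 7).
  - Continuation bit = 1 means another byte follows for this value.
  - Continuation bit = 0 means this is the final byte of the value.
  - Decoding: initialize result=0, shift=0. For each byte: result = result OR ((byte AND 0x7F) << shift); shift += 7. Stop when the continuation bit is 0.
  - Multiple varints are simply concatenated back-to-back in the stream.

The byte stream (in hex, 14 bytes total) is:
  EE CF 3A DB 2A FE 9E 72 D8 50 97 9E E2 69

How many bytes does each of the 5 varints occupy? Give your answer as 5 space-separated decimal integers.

Answer: 3 2 3 2 4

Derivation:
  byte[0]=0xEE cont=1 payload=0x6E=110: acc |= 110<<0 -> acc=110 shift=7
  byte[1]=0xCF cont=1 payload=0x4F=79: acc |= 79<<7 -> acc=10222 shift=14
  byte[2]=0x3A cont=0 payload=0x3A=58: acc |= 58<<14 -> acc=960494 shift=21 [end]
Varint 1: bytes[0:3] = EE CF 3A -> value 960494 (3 byte(s))
  byte[3]=0xDB cont=1 payload=0x5B=91: acc |= 91<<0 -> acc=91 shift=7
  byte[4]=0x2A cont=0 payload=0x2A=42: acc |= 42<<7 -> acc=5467 shift=14 [end]
Varint 2: bytes[3:5] = DB 2A -> value 5467 (2 byte(s))
  byte[5]=0xFE cont=1 payload=0x7E=126: acc |= 126<<0 -> acc=126 shift=7
  byte[6]=0x9E cont=1 payload=0x1E=30: acc |= 30<<7 -> acc=3966 shift=14
  byte[7]=0x72 cont=0 payload=0x72=114: acc |= 114<<14 -> acc=1871742 shift=21 [end]
Varint 3: bytes[5:8] = FE 9E 72 -> value 1871742 (3 byte(s))
  byte[8]=0xD8 cont=1 payload=0x58=88: acc |= 88<<0 -> acc=88 shift=7
  byte[9]=0x50 cont=0 payload=0x50=80: acc |= 80<<7 -> acc=10328 shift=14 [end]
Varint 4: bytes[8:10] = D8 50 -> value 10328 (2 byte(s))
  byte[10]=0x97 cont=1 payload=0x17=23: acc |= 23<<0 -> acc=23 shift=7
  byte[11]=0x9E cont=1 payload=0x1E=30: acc |= 30<<7 -> acc=3863 shift=14
  byte[12]=0xE2 cont=1 payload=0x62=98: acc |= 98<<14 -> acc=1609495 shift=21
  byte[13]=0x69 cont=0 payload=0x69=105: acc |= 105<<21 -> acc=221810455 shift=28 [end]
Varint 5: bytes[10:14] = 97 9E E2 69 -> value 221810455 (4 byte(s))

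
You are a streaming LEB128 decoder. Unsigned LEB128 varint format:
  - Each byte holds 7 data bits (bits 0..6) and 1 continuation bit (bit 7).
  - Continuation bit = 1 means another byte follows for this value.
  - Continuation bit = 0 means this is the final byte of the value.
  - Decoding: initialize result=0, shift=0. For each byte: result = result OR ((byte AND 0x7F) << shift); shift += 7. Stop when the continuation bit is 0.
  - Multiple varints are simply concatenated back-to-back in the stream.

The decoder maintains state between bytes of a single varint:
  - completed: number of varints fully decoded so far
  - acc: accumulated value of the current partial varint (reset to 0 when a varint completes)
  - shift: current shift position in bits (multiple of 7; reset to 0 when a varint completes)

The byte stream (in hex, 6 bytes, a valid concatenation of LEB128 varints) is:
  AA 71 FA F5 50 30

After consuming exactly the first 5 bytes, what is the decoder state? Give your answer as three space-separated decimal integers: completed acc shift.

byte[0]=0xAA cont=1 payload=0x2A: acc |= 42<<0 -> completed=0 acc=42 shift=7
byte[1]=0x71 cont=0 payload=0x71: varint #1 complete (value=14506); reset -> completed=1 acc=0 shift=0
byte[2]=0xFA cont=1 payload=0x7A: acc |= 122<<0 -> completed=1 acc=122 shift=7
byte[3]=0xF5 cont=1 payload=0x75: acc |= 117<<7 -> completed=1 acc=15098 shift=14
byte[4]=0x50 cont=0 payload=0x50: varint #2 complete (value=1325818); reset -> completed=2 acc=0 shift=0

Answer: 2 0 0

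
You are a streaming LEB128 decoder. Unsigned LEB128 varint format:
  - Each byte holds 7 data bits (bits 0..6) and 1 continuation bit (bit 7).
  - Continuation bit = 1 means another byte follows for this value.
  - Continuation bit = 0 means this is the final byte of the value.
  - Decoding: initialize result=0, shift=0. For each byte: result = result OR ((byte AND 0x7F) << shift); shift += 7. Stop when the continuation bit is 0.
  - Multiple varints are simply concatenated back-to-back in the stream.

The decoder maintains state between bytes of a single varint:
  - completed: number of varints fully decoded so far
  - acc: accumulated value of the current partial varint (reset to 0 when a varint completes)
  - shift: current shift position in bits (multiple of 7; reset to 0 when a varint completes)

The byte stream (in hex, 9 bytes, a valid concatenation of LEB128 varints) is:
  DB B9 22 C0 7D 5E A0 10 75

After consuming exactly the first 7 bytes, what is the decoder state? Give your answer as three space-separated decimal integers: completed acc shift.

Answer: 3 32 7

Derivation:
byte[0]=0xDB cont=1 payload=0x5B: acc |= 91<<0 -> completed=0 acc=91 shift=7
byte[1]=0xB9 cont=1 payload=0x39: acc |= 57<<7 -> completed=0 acc=7387 shift=14
byte[2]=0x22 cont=0 payload=0x22: varint #1 complete (value=564443); reset -> completed=1 acc=0 shift=0
byte[3]=0xC0 cont=1 payload=0x40: acc |= 64<<0 -> completed=1 acc=64 shift=7
byte[4]=0x7D cont=0 payload=0x7D: varint #2 complete (value=16064); reset -> completed=2 acc=0 shift=0
byte[5]=0x5E cont=0 payload=0x5E: varint #3 complete (value=94); reset -> completed=3 acc=0 shift=0
byte[6]=0xA0 cont=1 payload=0x20: acc |= 32<<0 -> completed=3 acc=32 shift=7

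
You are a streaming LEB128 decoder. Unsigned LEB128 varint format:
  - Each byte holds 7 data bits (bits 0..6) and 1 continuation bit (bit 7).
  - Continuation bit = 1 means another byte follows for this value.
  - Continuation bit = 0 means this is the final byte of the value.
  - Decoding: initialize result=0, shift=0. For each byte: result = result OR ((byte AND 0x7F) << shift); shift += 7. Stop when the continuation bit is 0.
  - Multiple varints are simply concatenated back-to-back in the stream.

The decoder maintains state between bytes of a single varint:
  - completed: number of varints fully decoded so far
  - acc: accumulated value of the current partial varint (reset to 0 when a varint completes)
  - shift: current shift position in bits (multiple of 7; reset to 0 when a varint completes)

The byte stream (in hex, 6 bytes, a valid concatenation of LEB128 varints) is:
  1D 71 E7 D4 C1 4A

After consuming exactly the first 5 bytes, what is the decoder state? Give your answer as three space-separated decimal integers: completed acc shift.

byte[0]=0x1D cont=0 payload=0x1D: varint #1 complete (value=29); reset -> completed=1 acc=0 shift=0
byte[1]=0x71 cont=0 payload=0x71: varint #2 complete (value=113); reset -> completed=2 acc=0 shift=0
byte[2]=0xE7 cont=1 payload=0x67: acc |= 103<<0 -> completed=2 acc=103 shift=7
byte[3]=0xD4 cont=1 payload=0x54: acc |= 84<<7 -> completed=2 acc=10855 shift=14
byte[4]=0xC1 cont=1 payload=0x41: acc |= 65<<14 -> completed=2 acc=1075815 shift=21

Answer: 2 1075815 21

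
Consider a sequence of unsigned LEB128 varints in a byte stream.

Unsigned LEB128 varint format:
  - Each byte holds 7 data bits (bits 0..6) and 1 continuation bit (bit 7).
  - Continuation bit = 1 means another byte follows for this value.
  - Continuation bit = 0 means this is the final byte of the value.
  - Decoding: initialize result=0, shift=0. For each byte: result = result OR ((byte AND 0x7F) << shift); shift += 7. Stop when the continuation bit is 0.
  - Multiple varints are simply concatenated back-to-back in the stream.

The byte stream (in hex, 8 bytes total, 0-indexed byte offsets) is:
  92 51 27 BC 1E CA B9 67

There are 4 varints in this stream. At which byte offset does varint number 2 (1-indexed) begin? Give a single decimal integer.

  byte[0]=0x92 cont=1 payload=0x12=18: acc |= 18<<0 -> acc=18 shift=7
  byte[1]=0x51 cont=0 payload=0x51=81: acc |= 81<<7 -> acc=10386 shift=14 [end]
Varint 1: bytes[0:2] = 92 51 -> value 10386 (2 byte(s))
  byte[2]=0x27 cont=0 payload=0x27=39: acc |= 39<<0 -> acc=39 shift=7 [end]
Varint 2: bytes[2:3] = 27 -> value 39 (1 byte(s))
  byte[3]=0xBC cont=1 payload=0x3C=60: acc |= 60<<0 -> acc=60 shift=7
  byte[4]=0x1E cont=0 payload=0x1E=30: acc |= 30<<7 -> acc=3900 shift=14 [end]
Varint 3: bytes[3:5] = BC 1E -> value 3900 (2 byte(s))
  byte[5]=0xCA cont=1 payload=0x4A=74: acc |= 74<<0 -> acc=74 shift=7
  byte[6]=0xB9 cont=1 payload=0x39=57: acc |= 57<<7 -> acc=7370 shift=14
  byte[7]=0x67 cont=0 payload=0x67=103: acc |= 103<<14 -> acc=1694922 shift=21 [end]
Varint 4: bytes[5:8] = CA B9 67 -> value 1694922 (3 byte(s))

Answer: 2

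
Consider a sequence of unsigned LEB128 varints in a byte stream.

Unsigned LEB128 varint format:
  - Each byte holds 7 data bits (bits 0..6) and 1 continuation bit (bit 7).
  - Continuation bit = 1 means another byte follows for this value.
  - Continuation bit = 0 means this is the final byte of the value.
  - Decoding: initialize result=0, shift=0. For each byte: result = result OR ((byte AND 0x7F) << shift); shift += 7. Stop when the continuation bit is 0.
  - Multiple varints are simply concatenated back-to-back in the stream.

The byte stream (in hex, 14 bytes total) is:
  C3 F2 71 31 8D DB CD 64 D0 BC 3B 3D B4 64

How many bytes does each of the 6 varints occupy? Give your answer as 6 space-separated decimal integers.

Answer: 3 1 4 3 1 2

Derivation:
  byte[0]=0xC3 cont=1 payload=0x43=67: acc |= 67<<0 -> acc=67 shift=7
  byte[1]=0xF2 cont=1 payload=0x72=114: acc |= 114<<7 -> acc=14659 shift=14
  byte[2]=0x71 cont=0 payload=0x71=113: acc |= 113<<14 -> acc=1866051 shift=21 [end]
Varint 1: bytes[0:3] = C3 F2 71 -> value 1866051 (3 byte(s))
  byte[3]=0x31 cont=0 payload=0x31=49: acc |= 49<<0 -> acc=49 shift=7 [end]
Varint 2: bytes[3:4] = 31 -> value 49 (1 byte(s))
  byte[4]=0x8D cont=1 payload=0x0D=13: acc |= 13<<0 -> acc=13 shift=7
  byte[5]=0xDB cont=1 payload=0x5B=91: acc |= 91<<7 -> acc=11661 shift=14
  byte[6]=0xCD cont=1 payload=0x4D=77: acc |= 77<<14 -> acc=1273229 shift=21
  byte[7]=0x64 cont=0 payload=0x64=100: acc |= 100<<21 -> acc=210988429 shift=28 [end]
Varint 3: bytes[4:8] = 8D DB CD 64 -> value 210988429 (4 byte(s))
  byte[8]=0xD0 cont=1 payload=0x50=80: acc |= 80<<0 -> acc=80 shift=7
  byte[9]=0xBC cont=1 payload=0x3C=60: acc |= 60<<7 -> acc=7760 shift=14
  byte[10]=0x3B cont=0 payload=0x3B=59: acc |= 59<<14 -> acc=974416 shift=21 [end]
Varint 4: bytes[8:11] = D0 BC 3B -> value 974416 (3 byte(s))
  byte[11]=0x3D cont=0 payload=0x3D=61: acc |= 61<<0 -> acc=61 shift=7 [end]
Varint 5: bytes[11:12] = 3D -> value 61 (1 byte(s))
  byte[12]=0xB4 cont=1 payload=0x34=52: acc |= 52<<0 -> acc=52 shift=7
  byte[13]=0x64 cont=0 payload=0x64=100: acc |= 100<<7 -> acc=12852 shift=14 [end]
Varint 6: bytes[12:14] = B4 64 -> value 12852 (2 byte(s))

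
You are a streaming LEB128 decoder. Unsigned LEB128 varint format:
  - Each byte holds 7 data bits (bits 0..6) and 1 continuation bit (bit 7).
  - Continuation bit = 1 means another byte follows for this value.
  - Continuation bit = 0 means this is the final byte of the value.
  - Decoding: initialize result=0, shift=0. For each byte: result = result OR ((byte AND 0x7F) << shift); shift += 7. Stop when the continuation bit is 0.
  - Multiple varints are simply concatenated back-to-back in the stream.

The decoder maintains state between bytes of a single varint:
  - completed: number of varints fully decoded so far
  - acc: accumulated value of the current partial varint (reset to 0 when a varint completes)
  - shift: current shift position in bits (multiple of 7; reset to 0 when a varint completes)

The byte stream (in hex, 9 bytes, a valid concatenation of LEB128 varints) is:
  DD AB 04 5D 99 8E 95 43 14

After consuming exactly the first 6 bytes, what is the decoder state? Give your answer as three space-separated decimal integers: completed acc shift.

Answer: 2 1817 14

Derivation:
byte[0]=0xDD cont=1 payload=0x5D: acc |= 93<<0 -> completed=0 acc=93 shift=7
byte[1]=0xAB cont=1 payload=0x2B: acc |= 43<<7 -> completed=0 acc=5597 shift=14
byte[2]=0x04 cont=0 payload=0x04: varint #1 complete (value=71133); reset -> completed=1 acc=0 shift=0
byte[3]=0x5D cont=0 payload=0x5D: varint #2 complete (value=93); reset -> completed=2 acc=0 shift=0
byte[4]=0x99 cont=1 payload=0x19: acc |= 25<<0 -> completed=2 acc=25 shift=7
byte[5]=0x8E cont=1 payload=0x0E: acc |= 14<<7 -> completed=2 acc=1817 shift=14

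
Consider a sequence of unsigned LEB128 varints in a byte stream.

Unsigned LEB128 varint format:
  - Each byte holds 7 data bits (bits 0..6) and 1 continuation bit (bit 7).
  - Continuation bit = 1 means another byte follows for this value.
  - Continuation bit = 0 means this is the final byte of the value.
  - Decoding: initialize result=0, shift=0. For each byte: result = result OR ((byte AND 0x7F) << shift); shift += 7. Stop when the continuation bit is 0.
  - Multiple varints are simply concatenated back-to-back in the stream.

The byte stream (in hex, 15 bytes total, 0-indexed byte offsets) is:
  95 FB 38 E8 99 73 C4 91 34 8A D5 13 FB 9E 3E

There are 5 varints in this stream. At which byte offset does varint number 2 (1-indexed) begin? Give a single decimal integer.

Answer: 3

Derivation:
  byte[0]=0x95 cont=1 payload=0x15=21: acc |= 21<<0 -> acc=21 shift=7
  byte[1]=0xFB cont=1 payload=0x7B=123: acc |= 123<<7 -> acc=15765 shift=14
  byte[2]=0x38 cont=0 payload=0x38=56: acc |= 56<<14 -> acc=933269 shift=21 [end]
Varint 1: bytes[0:3] = 95 FB 38 -> value 933269 (3 byte(s))
  byte[3]=0xE8 cont=1 payload=0x68=104: acc |= 104<<0 -> acc=104 shift=7
  byte[4]=0x99 cont=1 payload=0x19=25: acc |= 25<<7 -> acc=3304 shift=14
  byte[5]=0x73 cont=0 payload=0x73=115: acc |= 115<<14 -> acc=1887464 shift=21 [end]
Varint 2: bytes[3:6] = E8 99 73 -> value 1887464 (3 byte(s))
  byte[6]=0xC4 cont=1 payload=0x44=68: acc |= 68<<0 -> acc=68 shift=7
  byte[7]=0x91 cont=1 payload=0x11=17: acc |= 17<<7 -> acc=2244 shift=14
  byte[8]=0x34 cont=0 payload=0x34=52: acc |= 52<<14 -> acc=854212 shift=21 [end]
Varint 3: bytes[6:9] = C4 91 34 -> value 854212 (3 byte(s))
  byte[9]=0x8A cont=1 payload=0x0A=10: acc |= 10<<0 -> acc=10 shift=7
  byte[10]=0xD5 cont=1 payload=0x55=85: acc |= 85<<7 -> acc=10890 shift=14
  byte[11]=0x13 cont=0 payload=0x13=19: acc |= 19<<14 -> acc=322186 shift=21 [end]
Varint 4: bytes[9:12] = 8A D5 13 -> value 322186 (3 byte(s))
  byte[12]=0xFB cont=1 payload=0x7B=123: acc |= 123<<0 -> acc=123 shift=7
  byte[13]=0x9E cont=1 payload=0x1E=30: acc |= 30<<7 -> acc=3963 shift=14
  byte[14]=0x3E cont=0 payload=0x3E=62: acc |= 62<<14 -> acc=1019771 shift=21 [end]
Varint 5: bytes[12:15] = FB 9E 3E -> value 1019771 (3 byte(s))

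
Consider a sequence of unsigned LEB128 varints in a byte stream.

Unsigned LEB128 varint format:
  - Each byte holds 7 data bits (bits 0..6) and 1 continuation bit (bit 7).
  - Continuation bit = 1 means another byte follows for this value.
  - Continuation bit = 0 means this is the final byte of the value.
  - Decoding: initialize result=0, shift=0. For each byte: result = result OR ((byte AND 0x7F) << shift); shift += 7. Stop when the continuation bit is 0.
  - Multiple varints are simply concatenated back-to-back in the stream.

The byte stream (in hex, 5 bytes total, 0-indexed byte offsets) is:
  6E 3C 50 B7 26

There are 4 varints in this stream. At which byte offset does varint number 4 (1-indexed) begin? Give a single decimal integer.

Answer: 3

Derivation:
  byte[0]=0x6E cont=0 payload=0x6E=110: acc |= 110<<0 -> acc=110 shift=7 [end]
Varint 1: bytes[0:1] = 6E -> value 110 (1 byte(s))
  byte[1]=0x3C cont=0 payload=0x3C=60: acc |= 60<<0 -> acc=60 shift=7 [end]
Varint 2: bytes[1:2] = 3C -> value 60 (1 byte(s))
  byte[2]=0x50 cont=0 payload=0x50=80: acc |= 80<<0 -> acc=80 shift=7 [end]
Varint 3: bytes[2:3] = 50 -> value 80 (1 byte(s))
  byte[3]=0xB7 cont=1 payload=0x37=55: acc |= 55<<0 -> acc=55 shift=7
  byte[4]=0x26 cont=0 payload=0x26=38: acc |= 38<<7 -> acc=4919 shift=14 [end]
Varint 4: bytes[3:5] = B7 26 -> value 4919 (2 byte(s))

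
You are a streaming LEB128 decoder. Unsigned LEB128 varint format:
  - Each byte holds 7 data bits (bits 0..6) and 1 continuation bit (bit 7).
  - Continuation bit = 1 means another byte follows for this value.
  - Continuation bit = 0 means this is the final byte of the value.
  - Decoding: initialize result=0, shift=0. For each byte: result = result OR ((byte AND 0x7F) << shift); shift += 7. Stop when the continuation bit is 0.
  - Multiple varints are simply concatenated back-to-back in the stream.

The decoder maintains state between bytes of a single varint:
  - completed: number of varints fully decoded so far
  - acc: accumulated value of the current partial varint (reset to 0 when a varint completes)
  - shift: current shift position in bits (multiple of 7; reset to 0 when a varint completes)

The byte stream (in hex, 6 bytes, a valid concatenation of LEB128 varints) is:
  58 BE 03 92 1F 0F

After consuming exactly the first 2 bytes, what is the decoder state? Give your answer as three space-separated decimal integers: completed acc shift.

Answer: 1 62 7

Derivation:
byte[0]=0x58 cont=0 payload=0x58: varint #1 complete (value=88); reset -> completed=1 acc=0 shift=0
byte[1]=0xBE cont=1 payload=0x3E: acc |= 62<<0 -> completed=1 acc=62 shift=7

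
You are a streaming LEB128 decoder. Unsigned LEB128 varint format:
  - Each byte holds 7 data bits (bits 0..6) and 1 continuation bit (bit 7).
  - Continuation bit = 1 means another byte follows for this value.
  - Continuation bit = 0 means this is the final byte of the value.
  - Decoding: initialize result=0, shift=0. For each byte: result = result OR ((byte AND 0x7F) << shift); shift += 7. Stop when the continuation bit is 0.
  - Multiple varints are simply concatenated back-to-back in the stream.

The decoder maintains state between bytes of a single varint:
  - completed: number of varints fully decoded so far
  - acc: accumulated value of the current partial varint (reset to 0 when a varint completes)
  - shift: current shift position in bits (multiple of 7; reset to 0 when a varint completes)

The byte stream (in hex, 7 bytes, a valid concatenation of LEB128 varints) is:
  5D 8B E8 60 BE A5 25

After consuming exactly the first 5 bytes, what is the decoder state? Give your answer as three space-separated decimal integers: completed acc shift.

Answer: 2 62 7

Derivation:
byte[0]=0x5D cont=0 payload=0x5D: varint #1 complete (value=93); reset -> completed=1 acc=0 shift=0
byte[1]=0x8B cont=1 payload=0x0B: acc |= 11<<0 -> completed=1 acc=11 shift=7
byte[2]=0xE8 cont=1 payload=0x68: acc |= 104<<7 -> completed=1 acc=13323 shift=14
byte[3]=0x60 cont=0 payload=0x60: varint #2 complete (value=1586187); reset -> completed=2 acc=0 shift=0
byte[4]=0xBE cont=1 payload=0x3E: acc |= 62<<0 -> completed=2 acc=62 shift=7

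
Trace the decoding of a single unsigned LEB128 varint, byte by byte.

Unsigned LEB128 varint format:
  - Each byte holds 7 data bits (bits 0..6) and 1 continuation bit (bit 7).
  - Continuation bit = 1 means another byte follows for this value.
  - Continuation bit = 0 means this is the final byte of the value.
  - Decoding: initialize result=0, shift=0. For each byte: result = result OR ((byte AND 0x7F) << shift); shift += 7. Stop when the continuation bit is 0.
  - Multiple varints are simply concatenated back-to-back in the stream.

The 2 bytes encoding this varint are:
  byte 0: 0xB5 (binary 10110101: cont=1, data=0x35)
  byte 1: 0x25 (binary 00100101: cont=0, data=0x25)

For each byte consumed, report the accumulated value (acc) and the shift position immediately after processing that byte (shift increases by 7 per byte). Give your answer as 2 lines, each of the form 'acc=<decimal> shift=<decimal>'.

byte 0=0xB5: payload=0x35=53, contrib = 53<<0 = 53; acc -> 53, shift -> 7
byte 1=0x25: payload=0x25=37, contrib = 37<<7 = 4736; acc -> 4789, shift -> 14

Answer: acc=53 shift=7
acc=4789 shift=14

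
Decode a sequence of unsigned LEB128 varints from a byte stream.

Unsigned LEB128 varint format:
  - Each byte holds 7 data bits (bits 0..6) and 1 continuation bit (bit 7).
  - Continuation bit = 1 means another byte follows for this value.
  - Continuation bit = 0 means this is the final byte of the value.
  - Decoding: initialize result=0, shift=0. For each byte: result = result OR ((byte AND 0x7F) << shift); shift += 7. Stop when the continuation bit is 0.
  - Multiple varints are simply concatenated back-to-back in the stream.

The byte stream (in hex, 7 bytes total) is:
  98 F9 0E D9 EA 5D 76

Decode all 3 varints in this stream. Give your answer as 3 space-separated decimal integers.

Answer: 244888 1537369 118

Derivation:
  byte[0]=0x98 cont=1 payload=0x18=24: acc |= 24<<0 -> acc=24 shift=7
  byte[1]=0xF9 cont=1 payload=0x79=121: acc |= 121<<7 -> acc=15512 shift=14
  byte[2]=0x0E cont=0 payload=0x0E=14: acc |= 14<<14 -> acc=244888 shift=21 [end]
Varint 1: bytes[0:3] = 98 F9 0E -> value 244888 (3 byte(s))
  byte[3]=0xD9 cont=1 payload=0x59=89: acc |= 89<<0 -> acc=89 shift=7
  byte[4]=0xEA cont=1 payload=0x6A=106: acc |= 106<<7 -> acc=13657 shift=14
  byte[5]=0x5D cont=0 payload=0x5D=93: acc |= 93<<14 -> acc=1537369 shift=21 [end]
Varint 2: bytes[3:6] = D9 EA 5D -> value 1537369 (3 byte(s))
  byte[6]=0x76 cont=0 payload=0x76=118: acc |= 118<<0 -> acc=118 shift=7 [end]
Varint 3: bytes[6:7] = 76 -> value 118 (1 byte(s))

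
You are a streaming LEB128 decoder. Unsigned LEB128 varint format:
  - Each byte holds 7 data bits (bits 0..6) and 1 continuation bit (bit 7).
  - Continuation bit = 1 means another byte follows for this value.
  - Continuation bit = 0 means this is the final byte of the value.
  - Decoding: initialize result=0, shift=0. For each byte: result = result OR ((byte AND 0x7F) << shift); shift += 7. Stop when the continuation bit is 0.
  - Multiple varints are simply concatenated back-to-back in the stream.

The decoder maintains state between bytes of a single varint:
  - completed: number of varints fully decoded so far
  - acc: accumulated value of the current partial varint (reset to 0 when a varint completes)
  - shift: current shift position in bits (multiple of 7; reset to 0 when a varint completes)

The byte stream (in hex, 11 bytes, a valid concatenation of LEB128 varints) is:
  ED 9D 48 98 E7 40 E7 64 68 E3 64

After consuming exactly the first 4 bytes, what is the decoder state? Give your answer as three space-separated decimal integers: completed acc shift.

byte[0]=0xED cont=1 payload=0x6D: acc |= 109<<0 -> completed=0 acc=109 shift=7
byte[1]=0x9D cont=1 payload=0x1D: acc |= 29<<7 -> completed=0 acc=3821 shift=14
byte[2]=0x48 cont=0 payload=0x48: varint #1 complete (value=1183469); reset -> completed=1 acc=0 shift=0
byte[3]=0x98 cont=1 payload=0x18: acc |= 24<<0 -> completed=1 acc=24 shift=7

Answer: 1 24 7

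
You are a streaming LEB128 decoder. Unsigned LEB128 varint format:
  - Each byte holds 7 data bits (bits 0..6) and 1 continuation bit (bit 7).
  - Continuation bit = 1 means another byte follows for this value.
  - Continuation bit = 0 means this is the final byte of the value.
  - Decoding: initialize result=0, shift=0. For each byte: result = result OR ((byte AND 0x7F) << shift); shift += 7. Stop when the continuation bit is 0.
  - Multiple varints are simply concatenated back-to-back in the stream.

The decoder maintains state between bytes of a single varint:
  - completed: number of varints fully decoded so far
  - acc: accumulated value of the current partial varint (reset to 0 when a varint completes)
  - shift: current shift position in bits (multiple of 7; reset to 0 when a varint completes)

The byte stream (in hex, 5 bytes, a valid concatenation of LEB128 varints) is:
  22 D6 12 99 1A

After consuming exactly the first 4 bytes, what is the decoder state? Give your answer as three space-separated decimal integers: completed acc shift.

Answer: 2 25 7

Derivation:
byte[0]=0x22 cont=0 payload=0x22: varint #1 complete (value=34); reset -> completed=1 acc=0 shift=0
byte[1]=0xD6 cont=1 payload=0x56: acc |= 86<<0 -> completed=1 acc=86 shift=7
byte[2]=0x12 cont=0 payload=0x12: varint #2 complete (value=2390); reset -> completed=2 acc=0 shift=0
byte[3]=0x99 cont=1 payload=0x19: acc |= 25<<0 -> completed=2 acc=25 shift=7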